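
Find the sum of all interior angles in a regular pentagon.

The sum of interior angles of an n-sided polygon is (n - 2) * 180.
For n = 5: (5 - 2) * 180 = 3 * 180 = 540 degrees.

540 degrees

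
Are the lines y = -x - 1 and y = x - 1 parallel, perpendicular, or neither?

Slope of line 1: m1 = -1
Slope of line 2: m2 = 1
Two lines are perpendicular when the product of their slopes is -1 (negative reciprocals).
m1 * m2 = (-1) * (1) = -1, confirming perpendicularity.

Perpendicular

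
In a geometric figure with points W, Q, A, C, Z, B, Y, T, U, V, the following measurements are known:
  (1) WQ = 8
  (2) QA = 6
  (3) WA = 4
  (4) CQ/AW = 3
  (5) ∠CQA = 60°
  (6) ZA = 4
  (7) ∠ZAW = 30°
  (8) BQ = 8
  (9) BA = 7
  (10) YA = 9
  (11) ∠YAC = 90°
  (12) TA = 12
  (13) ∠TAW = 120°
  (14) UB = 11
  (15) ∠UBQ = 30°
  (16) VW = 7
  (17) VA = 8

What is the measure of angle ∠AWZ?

Step 1: By the law of cosines on triangle WAZ: WZ² = 4² + 4² − 2·4·4·cos(30°) = 4.29, so WZ ≈ 2.07.
Step 2: By the inverse law of cosines on triangle AWZ: cos(∠AWZ) = (4² + 2.07² − 4²) / (2·4·2.07) = 4.29/16.56 = 0.2588, so ∠AWZ = 75°.

Therefore, the measure of angle ∠AWZ = 75°.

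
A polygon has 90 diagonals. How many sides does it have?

Using d = n(n - 3)/2, we solve 90 = n(n - 3)/2.
So n(n - 3) = 180.
Testing n = 15: 15 * 12 = 180 = 180. Correct.
The polygon has 15 sides.

15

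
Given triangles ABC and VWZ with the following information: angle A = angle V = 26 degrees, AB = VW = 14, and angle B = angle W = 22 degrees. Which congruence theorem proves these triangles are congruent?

The given information provides:
angle A = angle V = 26 degrees, AB = VW = 14, and angle B = angle W = 22 degrees
This matches the ASA congruence theorem.
Two pairs of corresponding angles and the included side are equal (Angle-Side-Angle).

ASA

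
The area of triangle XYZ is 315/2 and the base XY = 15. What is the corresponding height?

Area = (1/2) * base * height
height = 2 * Area / base
height = 2 * 315/2 / 15
height = 315 / 15
height = 21

21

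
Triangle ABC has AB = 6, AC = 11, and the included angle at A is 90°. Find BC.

Since angle A = 90°, this is a right triangle and the law of cosines reduces to the Pythagorean theorem.
BC^2 = 6^2 + 11^2 = 157
BC = sqrt(157)

sqrt(157)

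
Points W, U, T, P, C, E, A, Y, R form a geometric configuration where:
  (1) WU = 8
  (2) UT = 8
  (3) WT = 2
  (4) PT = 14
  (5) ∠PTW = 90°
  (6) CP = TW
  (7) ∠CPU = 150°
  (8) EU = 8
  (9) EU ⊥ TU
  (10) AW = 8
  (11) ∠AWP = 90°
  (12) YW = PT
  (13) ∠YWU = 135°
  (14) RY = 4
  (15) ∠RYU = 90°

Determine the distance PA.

Step 1: By the law of cosines on triangle PTW: PW² = 14² + 2² − 2·14·2·cos(90°) = 200, so PW = 10·√2.
Step 2: By the law of cosines on triangle PWA: PA² = (10·√2)² + 8² − 2·10·√2·8·cos(90°) = 264, so PA = 2·√66.

Therefore, the length of PA = 2·√66.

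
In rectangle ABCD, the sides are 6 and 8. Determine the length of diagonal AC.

d = sqrt(6^2 + 8^2) = sqrt(100) = 10

10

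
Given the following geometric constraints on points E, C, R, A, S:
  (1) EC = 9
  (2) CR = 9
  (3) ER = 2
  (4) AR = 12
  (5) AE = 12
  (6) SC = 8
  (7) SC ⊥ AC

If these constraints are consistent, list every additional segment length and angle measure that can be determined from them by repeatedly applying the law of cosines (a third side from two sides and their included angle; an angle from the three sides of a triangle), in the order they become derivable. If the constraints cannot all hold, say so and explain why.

The constraints are consistent. Derivable facts, in order:
After 1 step:
- ∠AER = 85.22°
- ∠ARE = 85.22°
- ∠CER = 83.62°
- ∠CRE = 83.62°
- ∠EAR = 9.56°
- ∠ECR = 12.76°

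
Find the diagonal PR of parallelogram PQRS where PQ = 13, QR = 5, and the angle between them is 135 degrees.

Using the law of cosines:
d^2 = 13^2 + 5^2 - 2(13)(5)cos(135 degrees)
d^2 = 169 + 25 - 130*-sqrt(2)/2
d^2 = 65*sqrt(2) + 194
d = sqrt(65*sqrt(2) + 194)

sqrt(65*sqrt(2) + 194)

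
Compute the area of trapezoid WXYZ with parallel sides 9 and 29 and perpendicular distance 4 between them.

A trapezoid's area equals the midsegment times the height.
The midsegment is (9 + 29) / 2 = 19.
Area = 19 * 4 = 76.

76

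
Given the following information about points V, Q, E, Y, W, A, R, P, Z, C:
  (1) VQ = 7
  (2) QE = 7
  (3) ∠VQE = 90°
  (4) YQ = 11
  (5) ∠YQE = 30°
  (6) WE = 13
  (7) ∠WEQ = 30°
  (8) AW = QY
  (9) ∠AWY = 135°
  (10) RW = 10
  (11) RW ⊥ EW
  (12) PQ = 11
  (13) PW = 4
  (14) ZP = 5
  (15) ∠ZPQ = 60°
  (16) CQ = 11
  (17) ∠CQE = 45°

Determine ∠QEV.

Step 1: By the law of cosines on triangle EQV: EV² = 7² + 7² − 2·7·7·cos(90°) = 98, so EV = 7·√2.
Step 2: By the inverse law of cosines on triangle QEV: cos(∠QEV) = (7² + (7·√2)² − 7²) / (2·7·7·√2) = 98/138.59 = 0.7071, so ∠QEV = 45°.

Therefore, the measure of angle ∠QEV = 45°.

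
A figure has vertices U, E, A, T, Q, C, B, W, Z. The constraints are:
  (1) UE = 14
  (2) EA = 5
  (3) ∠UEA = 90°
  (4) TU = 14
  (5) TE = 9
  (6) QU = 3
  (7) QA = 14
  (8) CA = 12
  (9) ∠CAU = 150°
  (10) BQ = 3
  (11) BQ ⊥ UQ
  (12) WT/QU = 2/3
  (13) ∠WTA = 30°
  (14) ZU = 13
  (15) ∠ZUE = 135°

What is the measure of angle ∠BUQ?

Step 1: By the law of cosines on triangle UQB: UB² = 3² + 3² − 2·3·3·cos(90°) = 18, so UB = 3·√2.
Step 2: By the inverse law of cosines on triangle BUQ: cos(∠BUQ) = ((3·√2)² + 3² − 3²) / (2·3·√2·3) = 18/25.46 = 0.7071, so ∠BUQ = 45°.

Therefore, the measure of angle ∠BUQ = 45°.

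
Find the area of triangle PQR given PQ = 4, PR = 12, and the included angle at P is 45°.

Area = (1/2) * PQ * PR * sin(P)
Area = (1/2) * 4 * 12 * sin(45°)
Area = (1/2) * 4 * 12 * sqrt(2)/2
Area = 12*sqrt(2)

12*sqrt(2)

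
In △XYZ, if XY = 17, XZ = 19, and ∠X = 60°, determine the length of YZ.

Law of cosines: YZ^2 = 17^2 + 19^2 - 2(17)(19)cos(60°) = 327, so YZ = sqrt(327).

sqrt(327)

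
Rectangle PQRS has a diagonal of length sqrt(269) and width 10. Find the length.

b = sqrt(d^2 - a^2) = sqrt(269 - 100) = sqrt(169) = 13

13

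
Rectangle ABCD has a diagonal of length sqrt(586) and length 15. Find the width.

The diagonal of a rectangle forms a right triangle with the two sides.
Rearranging the Pythagorean theorem: missing side = sqrt(d^2 - known^2).
= sqrt(586 - 225) = sqrt(361) = 19.

19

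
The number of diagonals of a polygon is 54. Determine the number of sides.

Using d = n(n - 3)/2, we solve 54 = n(n - 3)/2.
So n(n - 3) = 108.
Testing n = 12: 12 * 9 = 108 = 108. Correct.
The polygon has 12 sides.

12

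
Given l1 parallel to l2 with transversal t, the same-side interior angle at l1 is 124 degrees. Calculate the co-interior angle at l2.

Co-interior angles (same-side interior) formed by parallel lines and a transversal are supplementary (sum to 180 degrees).
The given angle is 124 degrees.
The co-interior angle = 180 - 124 = 56 degrees.

56 degrees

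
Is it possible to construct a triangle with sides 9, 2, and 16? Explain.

No.
The triangle inequality is violated: 9 + 2 = 11 ≤ 16.
These lengths cannot form a triangle.

No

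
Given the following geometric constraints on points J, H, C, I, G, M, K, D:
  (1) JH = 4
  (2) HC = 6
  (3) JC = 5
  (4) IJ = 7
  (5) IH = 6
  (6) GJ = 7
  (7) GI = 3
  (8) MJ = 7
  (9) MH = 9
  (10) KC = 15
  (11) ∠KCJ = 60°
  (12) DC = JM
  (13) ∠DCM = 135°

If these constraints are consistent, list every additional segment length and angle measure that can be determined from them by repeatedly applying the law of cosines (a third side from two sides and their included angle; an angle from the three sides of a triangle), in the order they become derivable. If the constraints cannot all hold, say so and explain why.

The constraints are consistent. Derivable facts, in order:
After 1 step:
- JK = 5·√7
- ∠CHJ = 55.77°
- ∠CJH = 82.82°
- ∠GIJ = 77.63°
- ∠GJI = 24.75°
- ∠HCJ = 41.41°
- ∠HIJ = 34.77°
- ∠HJI = 58.81°
- ∠HJM = 106.6°
- ∠HMJ = 25.21°
- ∠IGJ = 77.63°
- ∠IHJ = 86.42°
- ∠JHM = 48.19°
After 2 steps:
- ∠CJK = 100.89°
- ∠CKJ = 19.11°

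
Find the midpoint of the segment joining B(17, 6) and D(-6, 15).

The midpoint is the average of the coordinates:
x: (17 + -6)/2 = 11/2
y: (6 + 15)/2 = 21/2
Midpoint = (11/2, 21/2)

(11/2, 21/2)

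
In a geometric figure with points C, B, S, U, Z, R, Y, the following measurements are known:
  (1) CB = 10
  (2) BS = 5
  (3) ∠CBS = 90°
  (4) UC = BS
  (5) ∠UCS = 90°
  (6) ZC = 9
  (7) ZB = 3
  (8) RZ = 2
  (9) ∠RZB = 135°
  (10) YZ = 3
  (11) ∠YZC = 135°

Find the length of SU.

From the given relations: UC = BS = 5.
Step 1: By the law of cosines on triangle CBS: CS² = 10² + 5² − 2·10·5·cos(90°) = 125, so CS = 5·√5.
Step 2: By the law of cosines on triangle SCU: SU² = (5·√5)² + 5² − 2·5·√5·5·cos(90°) = 150, so SU = 5·√6.

Therefore, the length of SU = 5·√6.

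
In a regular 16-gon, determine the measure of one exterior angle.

Each exterior angle of a regular n-gon is 360 / n.
For n = 16: 360 / 16 = 45/2 degrees.

45/2 degrees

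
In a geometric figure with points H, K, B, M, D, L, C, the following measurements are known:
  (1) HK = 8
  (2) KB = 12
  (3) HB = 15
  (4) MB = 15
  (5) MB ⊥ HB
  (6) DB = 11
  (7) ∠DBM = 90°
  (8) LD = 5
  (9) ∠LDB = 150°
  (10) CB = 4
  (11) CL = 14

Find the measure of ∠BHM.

Step 1: By the law of cosines on triangle HBM: HM² = 15² + 15² − 2·15·15·cos(90°) = 450, so HM = 15·√2.
Step 2: By the inverse law of cosines on triangle BHM: cos(∠BHM) = (15² + (15·√2)² − 15²) / (2·15·15·√2) = 450/636.4 = 0.7071, so ∠BHM = 45°.

Therefore, the measure of angle ∠BHM = 45°.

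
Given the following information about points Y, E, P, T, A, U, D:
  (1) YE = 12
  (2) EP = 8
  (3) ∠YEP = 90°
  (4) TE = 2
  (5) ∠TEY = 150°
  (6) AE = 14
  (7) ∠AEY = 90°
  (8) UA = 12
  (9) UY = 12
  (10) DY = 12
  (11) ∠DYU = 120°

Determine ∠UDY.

Step 1: By the law of cosines on triangle DYU: DU² = 12² + 12² − 2·12·12·cos(120°) = 432, so DU = 12·√3.
Step 2: By the inverse law of cosines on triangle UDY: cos(∠UDY) = ((12·√3)² + 12² − 12²) / (2·12·√3·12) = 432/498.83 = 0.866, so ∠UDY = 30°.

Therefore, the measure of angle ∠UDY = 30°.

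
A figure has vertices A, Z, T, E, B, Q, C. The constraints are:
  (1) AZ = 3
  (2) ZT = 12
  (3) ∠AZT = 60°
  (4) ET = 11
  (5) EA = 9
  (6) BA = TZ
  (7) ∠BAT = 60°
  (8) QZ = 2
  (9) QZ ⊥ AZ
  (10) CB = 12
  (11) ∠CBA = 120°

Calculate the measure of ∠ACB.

From the given relations: BA = TZ = 12.
Step 1: By the law of cosines on triangle CBA: CA² = 12² + 12² − 2·12·12·cos(120°) = 432, so CA = 12·√3.
Step 2: By the inverse law of cosines on triangle ACB: cos(∠ACB) = ((12·√3)² + 12² − 12²) / (2·12·√3·12) = 432/498.83 = 0.866, so ∠ACB = 30°.

Therefore, the measure of angle ∠ACB = 30°.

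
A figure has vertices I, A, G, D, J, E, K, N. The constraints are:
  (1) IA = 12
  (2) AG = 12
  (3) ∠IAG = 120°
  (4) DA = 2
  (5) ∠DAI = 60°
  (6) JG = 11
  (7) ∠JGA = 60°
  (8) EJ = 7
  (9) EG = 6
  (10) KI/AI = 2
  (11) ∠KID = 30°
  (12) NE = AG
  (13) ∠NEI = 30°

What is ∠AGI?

Step 1: By the law of cosines on triangle GAI: GI² = 12² + 12² − 2·12·12·cos(120°) = 432, so GI = 12·√3.
Step 2: By the inverse law of cosines on triangle AGI: cos(∠AGI) = (12² + (12·√3)² − 12²) / (2·12·12·√3) = 432/498.83 = 0.866, so ∠AGI = 30°.

Therefore, the measure of angle ∠AGI = 30°.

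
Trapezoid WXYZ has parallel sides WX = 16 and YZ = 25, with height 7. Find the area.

Area of a trapezoid = (base1 + base2) * height / 2
Area = (16 + 25) * 7 / 2
Area = 41 * 7 / 2
Area = 287 / 2
Area = 287/2

287/2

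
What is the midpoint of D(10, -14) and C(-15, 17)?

The midpoint is the point halfway along the segment.
Move half the horizontal distance: 10 + (-15 - 10)/2 = 10 + -25/2 = -5/2
Move half the vertical distance: -14 + (17 - -14)/2 = -14 + 31/2 = 3/2
Midpoint = (-5/2, 3/2)

(-5/2, 3/2)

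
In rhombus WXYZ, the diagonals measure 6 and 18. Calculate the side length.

Half-diagonals are 3 and 9. side = sqrt(3^2 + 9^2) = sqrt(90) = 3*sqrt(10)

3*sqrt(10)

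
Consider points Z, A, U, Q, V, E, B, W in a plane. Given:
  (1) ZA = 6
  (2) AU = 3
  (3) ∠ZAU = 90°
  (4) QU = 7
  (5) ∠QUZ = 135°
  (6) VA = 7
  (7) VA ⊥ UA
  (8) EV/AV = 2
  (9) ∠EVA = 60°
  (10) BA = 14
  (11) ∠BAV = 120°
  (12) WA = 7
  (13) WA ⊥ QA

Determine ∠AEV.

From the given relations: EV = 2·AV = 2·7 = 14.
Step 1: By the law of cosines on triangle EVA: EA² = 14² + 7² − 2·14·7·cos(60°) = 147, so EA = 7·√3.
Step 2: By the inverse law of cosines on triangle AEV: cos(∠AEV) = ((7·√3)² + 14² − 7²) / (2·7·√3·14) = 294/339.48 = 0.866, so ∠AEV = 30°.

Therefore, the measure of angle ∠AEV = 30°.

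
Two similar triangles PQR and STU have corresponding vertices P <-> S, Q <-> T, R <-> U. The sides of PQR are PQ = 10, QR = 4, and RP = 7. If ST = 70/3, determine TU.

Since the triangles are similar, the ratio of corresponding sides is constant.
Scale factor k = ST / PQ = 70/3 / 10 = 7/3
TU = k * QR = 7/3 * 4 = 28/3

28/3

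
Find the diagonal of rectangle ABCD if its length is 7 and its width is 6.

d = sqrt(7^2 + 6^2) = sqrt(85)

sqrt(85)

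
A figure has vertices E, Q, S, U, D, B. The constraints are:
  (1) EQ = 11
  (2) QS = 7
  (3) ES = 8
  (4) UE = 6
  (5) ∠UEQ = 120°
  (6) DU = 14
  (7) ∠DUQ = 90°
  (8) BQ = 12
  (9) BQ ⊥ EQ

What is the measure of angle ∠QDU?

Step 1: By the law of cosines on triangle UEQ: UQ² = 6² + 11² − 2·6·11·cos(120°) = 223, so UQ ≈ 14.93.
Step 2: By the law of cosines on triangle DUQ: DQ² = 14² + 14.93² − 2·14·14.93·cos(90°) = 419, so DQ ≈ 20.47.
Step 3: By the inverse law of cosines on triangle QDU: cos(∠QDU) = (20.47² + 14² − 14.93²) / (2·20.47·14) = 392/573.15 = 0.6839, so ∠QDU = 46.85°.

Therefore, the measure of angle ∠QDU = 46.85°.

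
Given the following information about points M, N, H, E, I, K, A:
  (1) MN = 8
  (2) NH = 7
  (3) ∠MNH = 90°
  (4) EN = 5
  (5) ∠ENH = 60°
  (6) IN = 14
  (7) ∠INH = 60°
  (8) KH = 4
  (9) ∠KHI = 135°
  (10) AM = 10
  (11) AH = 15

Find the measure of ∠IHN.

Step 1: By the law of cosines on triangle HNI: HI² = 7² + 14² − 2·7·14·cos(60°) = 147, so HI = 7·√3.
Step 2: By the inverse law of cosines on triangle IHN: cos(∠IHN) = ((7·√3)² + 7² − 14²) / (2·7·√3·7) = 0/169.74 = 0, so ∠IHN = 90°.

Therefore, the measure of angle ∠IHN = 90°.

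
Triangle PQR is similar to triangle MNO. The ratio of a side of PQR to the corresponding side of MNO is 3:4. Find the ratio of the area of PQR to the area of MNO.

Area ratio = (side ratio)^2 = (3/4)^2 = 9:16.

9:16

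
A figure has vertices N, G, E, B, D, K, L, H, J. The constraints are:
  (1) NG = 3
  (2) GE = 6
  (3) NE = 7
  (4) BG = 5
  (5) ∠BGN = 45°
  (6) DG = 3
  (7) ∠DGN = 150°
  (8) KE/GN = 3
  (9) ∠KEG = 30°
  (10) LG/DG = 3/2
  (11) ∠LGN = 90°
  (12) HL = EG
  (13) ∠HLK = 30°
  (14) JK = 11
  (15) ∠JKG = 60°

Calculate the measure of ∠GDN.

Step 1: By the law of cosines on triangle DGN: DN² = 3² + 3² − 2·3·3·cos(150°) = 33.59, so DN ≈ 5.8.
Step 2: By the inverse law of cosines on triangle GDN: cos(∠GDN) = (3² + 5.8² − 3²) / (2·3·5.8) = 33.59/34.77 = 0.9659, so ∠GDN = 15°.

Therefore, the measure of angle ∠GDN = 15°.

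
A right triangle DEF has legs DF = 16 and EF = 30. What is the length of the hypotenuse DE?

DE = sqrt(16^2 + 30^2) = sqrt(1156) = 34

34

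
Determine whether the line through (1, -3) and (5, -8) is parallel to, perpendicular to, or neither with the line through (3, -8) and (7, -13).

Slope of line 1: m1 = (-8 - -3)/(5 - 1) = -5/4 = -5/4
Slope of line 2: m2 = (-13 - -8)/(7 - 3) = -5/4 = -5/4
Since m1 = m2 = -5/4, the lines are parallel.

Parallel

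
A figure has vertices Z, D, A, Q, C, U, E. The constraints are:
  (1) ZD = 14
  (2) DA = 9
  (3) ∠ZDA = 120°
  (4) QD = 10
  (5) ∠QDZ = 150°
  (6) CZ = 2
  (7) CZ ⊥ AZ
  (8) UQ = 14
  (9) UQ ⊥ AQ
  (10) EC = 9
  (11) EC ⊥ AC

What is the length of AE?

Step 1: By the law of cosines on triangle ZDA: ZA² = 14² + 9² − 2·14·9·cos(120°) = 403, so ZA ≈ 20.07.
Step 2: By the law of cosines on triangle CZA: CA² = 2² + 20.07² − 2·2·20.07·cos(90°) = 407, so CA ≈ 20.17.
Step 3: By the law of cosines on triangle ACE: AE² = 20.17² + 9² − 2·20.17·9·cos(90°) = 488, so AE = 2·√122.

Therefore, the length of AE = 2·√122.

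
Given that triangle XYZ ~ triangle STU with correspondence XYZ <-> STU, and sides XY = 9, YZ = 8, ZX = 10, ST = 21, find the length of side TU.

Similar triangles have proportional sides. Setting up the proportion:
ST / XY = TU / YZ
21 / 9 = TU / 8
TU = 8 * 21 / 9 = 56/3.

56/3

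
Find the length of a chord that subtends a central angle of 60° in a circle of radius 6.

Drop a perpendicular from the center to the chord, bisecting both the chord and the central angle.
Each half-chord = r sin(θ/2) = 6 sin(30°).
The full chord = 2 × 6 × sin(30°) = 6.

6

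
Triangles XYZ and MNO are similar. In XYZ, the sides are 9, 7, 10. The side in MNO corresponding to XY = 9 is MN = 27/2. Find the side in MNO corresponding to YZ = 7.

Similar triangles have proportional sides. Setting up the proportion:
MN / XY = NO / YZ
27/2 / 9 = NO / 7
NO = 7 * 27/2 / 9 = 21/2.

21/2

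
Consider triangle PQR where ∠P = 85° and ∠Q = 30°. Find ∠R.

The interior angles sum to 180°: angle R = 180 - 85 - 30 = 65°.
The triangle is acute (angles 85°, 30°, 65°).

65 degrees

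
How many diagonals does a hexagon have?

Each of the 6 vertices connects to 3 non-adjacent vertices via diagonals.
Total connections = 6 × 3 = 18, but each diagonal is counted twice.
Number of diagonals = 18 / 2 = 9.

9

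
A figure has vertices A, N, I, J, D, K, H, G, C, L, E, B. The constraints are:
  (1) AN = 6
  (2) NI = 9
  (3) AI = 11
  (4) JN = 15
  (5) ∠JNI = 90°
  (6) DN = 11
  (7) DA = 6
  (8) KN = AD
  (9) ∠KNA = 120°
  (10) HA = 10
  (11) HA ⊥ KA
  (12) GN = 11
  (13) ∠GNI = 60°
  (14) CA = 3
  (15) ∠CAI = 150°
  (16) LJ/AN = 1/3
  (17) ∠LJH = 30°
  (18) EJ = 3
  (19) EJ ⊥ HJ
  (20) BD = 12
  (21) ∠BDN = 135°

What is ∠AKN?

From the given relations: KN = AD = 6.
Step 1: By the law of cosines on triangle KNA: KA² = 6² + 6² − 2·6·6·cos(120°) = 108, so KA = 6·√3.
Step 2: By the inverse law of cosines on triangle AKN: cos(∠AKN) = ((6·√3)² + 6² − 6²) / (2·6·√3·6) = 108/124.71 = 0.866, so ∠AKN = 30°.

Therefore, the measure of angle ∠AKN = 30°.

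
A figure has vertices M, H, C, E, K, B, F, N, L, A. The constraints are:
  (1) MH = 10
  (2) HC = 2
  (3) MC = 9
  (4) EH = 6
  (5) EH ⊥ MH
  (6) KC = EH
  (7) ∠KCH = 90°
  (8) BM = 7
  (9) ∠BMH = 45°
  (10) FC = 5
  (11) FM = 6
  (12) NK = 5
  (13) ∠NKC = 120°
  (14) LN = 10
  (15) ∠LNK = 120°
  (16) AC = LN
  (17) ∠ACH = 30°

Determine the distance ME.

Step 1: By the law of cosines on triangle MHE: ME² = 10² + 6² − 2·10·6·cos(90°) = 136, so ME = 2·√34.

Therefore, the length of ME = 2·√34.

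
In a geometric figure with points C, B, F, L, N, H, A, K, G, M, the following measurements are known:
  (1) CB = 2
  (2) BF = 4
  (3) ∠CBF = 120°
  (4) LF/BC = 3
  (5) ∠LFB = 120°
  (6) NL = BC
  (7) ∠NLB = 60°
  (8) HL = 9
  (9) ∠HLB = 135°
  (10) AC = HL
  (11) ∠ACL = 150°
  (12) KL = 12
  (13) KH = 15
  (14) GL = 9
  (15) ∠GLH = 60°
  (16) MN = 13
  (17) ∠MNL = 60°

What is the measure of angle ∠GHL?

Step 1: By the law of cosines on triangle HLG: HG² = 9² + 9² − 2·9·9·cos(60°) = 81, so HG = 9.
Step 2: By the inverse law of cosines on triangle GHL: cos(∠GHL) = (9² + 9² − 9²) / (2·9·9) = 81/162 = 0.5, so ∠GHL = 60°.

Therefore, the measure of angle ∠GHL = 60°.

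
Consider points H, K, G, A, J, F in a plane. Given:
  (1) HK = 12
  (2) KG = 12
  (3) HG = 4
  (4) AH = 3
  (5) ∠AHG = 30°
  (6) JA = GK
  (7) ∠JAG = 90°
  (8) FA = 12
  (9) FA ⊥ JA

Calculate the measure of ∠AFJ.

From the given relations: JA = GK = 12.
Step 1: By the law of cosines on triangle FAJ: FJ² = 12² + 12² − 2·12·12·cos(90°) = 288, so FJ = 12·√2.
Step 2: By the inverse law of cosines on triangle AFJ: cos(∠AFJ) = (12² + (12·√2)² − 12²) / (2·12·12·√2) = 288/407.29 = 0.7071, so ∠AFJ = 45°.

Therefore, the measure of angle ∠AFJ = 45°.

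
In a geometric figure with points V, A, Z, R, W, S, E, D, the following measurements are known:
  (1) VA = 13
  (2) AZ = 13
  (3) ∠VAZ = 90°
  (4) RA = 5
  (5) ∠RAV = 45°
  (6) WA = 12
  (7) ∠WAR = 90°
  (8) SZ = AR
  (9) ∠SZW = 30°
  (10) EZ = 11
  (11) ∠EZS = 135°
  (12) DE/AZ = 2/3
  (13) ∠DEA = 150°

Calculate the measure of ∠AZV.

Step 1: By the law of cosines on triangle ZAV: ZV² = 13² + 13² − 2·13·13·cos(90°) = 338, so ZV = 13·√2.
Step 2: By the inverse law of cosines on triangle AZV: cos(∠AZV) = (13² + (13·√2)² − 13²) / (2·13·13·√2) = 338/478 = 0.7071, so ∠AZV = 45°.

Therefore, the measure of angle ∠AZV = 45°.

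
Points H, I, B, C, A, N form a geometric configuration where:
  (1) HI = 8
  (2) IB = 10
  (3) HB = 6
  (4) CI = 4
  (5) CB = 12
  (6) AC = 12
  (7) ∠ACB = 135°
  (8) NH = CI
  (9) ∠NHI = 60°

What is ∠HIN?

From the given relations: NH = CI = 4.
Step 1: By the law of cosines on triangle IHN: IN² = 8² + 4² − 2·8·4·cos(60°) = 48, so IN = 4·√3.
Step 2: By the inverse law of cosines on triangle HIN: cos(∠HIN) = (8² + (4·√3)² − 4²) / (2·8·4·√3) = 96/110.85 = 0.866, so ∠HIN = 30°.

Therefore, the measure of angle ∠HIN = 30°.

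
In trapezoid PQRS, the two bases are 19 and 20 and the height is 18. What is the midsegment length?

The midsegment (median) of a trapezoid connects the midpoints of the non-parallel sides.
Its length is the average of the two bases: (19 + 20) / 2 = 39/2.

39/2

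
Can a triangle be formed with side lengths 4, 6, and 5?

Check all three triangle inequalities:
4 + 6 = 10 > 5 ✓
4 + 5 = 9 > 6 ✓
6 + 5 = 11 > 4 ✓
All conditions hold, so these sides form a valid triangle.

Yes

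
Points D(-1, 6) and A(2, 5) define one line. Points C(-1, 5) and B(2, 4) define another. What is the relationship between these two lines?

Slope of line 1: m1 = (5 - 6)/(2 - -1) = -1/3 = -1/3
Slope of line 2: m2 = (4 - 5)/(2 - -1) = -1/3 = -1/3
Two lines are parallel if and only if they have equal slopes (or both are vertical).
Here m1 = m2 = -1/3, confirming the lines are parallel.

Parallel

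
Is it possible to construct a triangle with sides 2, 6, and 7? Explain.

Sort the sides: 2, 6, 7.
It suffices to check that the sum of the two smallest exceeds the largest:
2 + 6 = 8 > 7. ✓
Yes, a valid triangle can be formed.

Yes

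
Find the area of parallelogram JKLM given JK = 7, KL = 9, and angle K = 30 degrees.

Area = 7 * 9 * sin(30°) = 63 * 1/2 = 63/2

63/2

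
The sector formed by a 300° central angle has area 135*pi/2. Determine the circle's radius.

Sector area A = πr² × θ/360, so r² = 360A / (πθ).
r² = 360 × 135*pi/2 / (π × 300)
r² = 81
r = 9

9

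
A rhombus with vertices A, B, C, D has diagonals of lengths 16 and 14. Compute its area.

Area of a rhombus = (d1 * d2) / 2
Area = (16 * 14) / 2
Area = 224 / 2
Area = 112

112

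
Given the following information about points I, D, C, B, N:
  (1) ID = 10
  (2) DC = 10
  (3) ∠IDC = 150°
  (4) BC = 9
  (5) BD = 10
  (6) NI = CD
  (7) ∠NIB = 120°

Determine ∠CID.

Step 1: By the law of cosines on triangle IDC: IC² = 10² + 10² − 2·10·10·cos(150°) = 373.21, so IC ≈ 19.32.
Step 2: By the inverse law of cosines on triangle CID: cos(∠CID) = (19.32² + 10² − 10²) / (2·19.32·10) = 373.21/386.37 = 0.9659, so ∠CID = 15°.

Therefore, the measure of angle ∠CID = 15°.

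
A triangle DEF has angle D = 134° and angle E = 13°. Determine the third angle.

Let angle F = x. Then 134 + 13 + x = 180.
x = 180 - 147 = 33 degrees.

33 degrees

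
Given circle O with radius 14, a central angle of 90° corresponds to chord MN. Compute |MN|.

Chord = 2(14) sin(45°) = 14*sqrt(2)

14*sqrt(2)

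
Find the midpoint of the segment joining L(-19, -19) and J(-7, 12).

The midpoint is the average of the coordinates:
x: (-19 + -7)/2 = -13
y: (-19 + 12)/2 = -7/2
Midpoint = (-13, -7/2)

(-13, -7/2)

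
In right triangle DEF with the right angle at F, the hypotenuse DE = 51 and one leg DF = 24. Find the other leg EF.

Rearranging the Pythagorean theorem to solve for the unknown leg:
leg^2 = hypotenuse^2 - known_leg^2 = 2601 - 576 = 2025
leg = sqrt(2025) = 45.

45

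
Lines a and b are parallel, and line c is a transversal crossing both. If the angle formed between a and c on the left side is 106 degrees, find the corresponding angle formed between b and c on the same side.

Corresponding angles formed by parallel lines and a transversal are equal.
The given angle is 106 degrees.
The corresponding angle = 106 degrees.

106 degrees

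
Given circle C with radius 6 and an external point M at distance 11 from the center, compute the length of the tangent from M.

The tangent, radius, and line from the external point to the center form a right triangle.
The right angle is where the tangent meets the radius.
By the Pythagorean theorem: tangent² + 6² = 11²
tangent² = 121 - 36 = 85
tangent = sqrt(85)

sqrt(85)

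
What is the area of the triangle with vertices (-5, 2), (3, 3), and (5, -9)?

Shoelace: Area = (1/2)|-5(3--9) + 3(-9-2) + 5(2-3)| = (1/2)(98) = 49

49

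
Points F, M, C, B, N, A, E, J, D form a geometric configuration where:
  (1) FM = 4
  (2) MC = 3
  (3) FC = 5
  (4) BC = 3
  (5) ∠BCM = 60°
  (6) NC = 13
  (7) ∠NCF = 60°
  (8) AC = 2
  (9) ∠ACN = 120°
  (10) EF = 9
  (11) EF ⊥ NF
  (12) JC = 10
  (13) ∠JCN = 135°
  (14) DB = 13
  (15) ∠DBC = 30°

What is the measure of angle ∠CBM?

Step 1: By the law of cosines on triangle BCM: BM² = 3² + 3² − 2·3·3·cos(60°) = 9, so BM = 3.
Step 2: By the inverse law of cosines on triangle CBM: cos(∠CBM) = (3² + 3² − 3²) / (2·3·3) = 9/18 = 0.5, so ∠CBM = 60°.

Therefore, the measure of angle ∠CBM = 60°.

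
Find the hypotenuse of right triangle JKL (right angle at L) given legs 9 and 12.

JK = sqrt(9^2 + 12^2) = sqrt(225) = 15

15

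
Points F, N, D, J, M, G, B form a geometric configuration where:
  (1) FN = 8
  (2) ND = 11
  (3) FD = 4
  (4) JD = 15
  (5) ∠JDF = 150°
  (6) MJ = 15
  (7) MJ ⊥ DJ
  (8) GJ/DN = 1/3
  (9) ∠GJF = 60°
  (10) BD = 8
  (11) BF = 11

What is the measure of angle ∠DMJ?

Step 1: By the law of cosines on triangle MJD: MD² = 15² + 15² − 2·15·15·cos(90°) = 450, so MD = 15·√2.
Step 2: By the inverse law of cosines on triangle DMJ: cos(∠DMJ) = ((15·√2)² + 15² − 15²) / (2·15·√2·15) = 450/636.4 = 0.7071, so ∠DMJ = 45°.

Therefore, the measure of angle ∠DMJ = 45°.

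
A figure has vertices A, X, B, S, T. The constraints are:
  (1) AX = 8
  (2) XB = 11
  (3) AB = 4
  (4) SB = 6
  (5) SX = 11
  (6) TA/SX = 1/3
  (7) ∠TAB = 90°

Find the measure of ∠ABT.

From the given relations: TA = 1/3·SX = 1/3·11 ≈ 3.67.
Step 1: By the law of cosines on triangle BAT: BT² = 4² + 3.67² − 2·4·3.67·cos(90°) = 29.44, so BT ≈ 5.43.
Step 2: By the inverse law of cosines on triangle ABT: cos(∠ABT) = (4² + 5.43² − 3.67²) / (2·4·5.43) = 32/43.41 = 0.7372, so ∠ABT = 42.51°.

Therefore, the measure of angle ∠ABT = 42.51°.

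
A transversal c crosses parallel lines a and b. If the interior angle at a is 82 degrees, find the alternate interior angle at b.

Alternate interior angles lie on opposite sides of the transversal, between the parallel lines.
By the alternate interior angle theorem, they are equal: 82 degrees.

82 degrees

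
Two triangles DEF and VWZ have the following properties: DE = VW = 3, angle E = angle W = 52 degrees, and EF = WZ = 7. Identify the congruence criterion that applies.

The given information matches SAS: Two pairs of corresponding sides and the included angle are equal (Side-Angle-Side).

SAS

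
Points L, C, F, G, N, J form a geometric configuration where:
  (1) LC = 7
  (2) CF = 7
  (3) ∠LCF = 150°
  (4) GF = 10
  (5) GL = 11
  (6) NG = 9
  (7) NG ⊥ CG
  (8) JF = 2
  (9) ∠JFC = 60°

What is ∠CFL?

Step 1: By the law of cosines on triangle FCL: FL² = 7² + 7² − 2·7·7·cos(150°) = 182.87, so FL ≈ 13.52.
Step 2: By the inverse law of cosines on triangle CFL: cos(∠CFL) = (7² + 13.52² − 7²) / (2·7·13.52) = 182.87/189.32 = 0.9659, so ∠CFL = 15°.

Therefore, the measure of angle ∠CFL = 15°.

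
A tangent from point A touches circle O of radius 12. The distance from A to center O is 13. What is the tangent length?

tangent = √(d² - r²) = √(13² - 12²) = √(169 - 144) = √25 = 5

5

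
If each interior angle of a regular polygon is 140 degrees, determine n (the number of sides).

Each interior angle of a regular n-gon is (n - 2) * 180 / n.
Setting this equal to 140:
(n - 2) * 180 / n = 140
Each exterior angle = 180 - 140 = 40 degrees.
Since exterior angles sum to 360: n = 360 / 40 = 9.

9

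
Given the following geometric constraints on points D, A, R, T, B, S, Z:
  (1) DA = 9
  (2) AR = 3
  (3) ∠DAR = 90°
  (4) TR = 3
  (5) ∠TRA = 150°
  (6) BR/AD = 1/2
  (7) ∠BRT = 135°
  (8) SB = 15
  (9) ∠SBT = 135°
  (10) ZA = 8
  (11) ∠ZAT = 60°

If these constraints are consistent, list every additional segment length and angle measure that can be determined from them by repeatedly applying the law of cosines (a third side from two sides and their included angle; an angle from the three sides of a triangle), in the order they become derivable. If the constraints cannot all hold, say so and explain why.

The constraints are consistent. Derivable facts, in order:
After 1 step:
- AT ≈ 5.8
- DR = 3·√10
- TB ≈ 6.95
After 2 steps:
- TS ≈ 20.51
- TZ ≈ 7.16
- ∠ADR = 18.43°
- ∠ARD = 71.57°
- ∠ATR = 15°
- ∠BTR = 27.24°
- ∠RAT = 15°
- ∠RBT = 17.76°
After 3 steps:
- ∠ATZ = 75.47°
- ∠AZT = 44.53°
- ∠BST = 13.87°
- ∠BTS = 31.13°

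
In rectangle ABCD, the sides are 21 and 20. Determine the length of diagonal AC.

Using the Pythagorean theorem:
d² = 21² + 20² = 441 + 400 = 841
d = sqrt(841) = 29

29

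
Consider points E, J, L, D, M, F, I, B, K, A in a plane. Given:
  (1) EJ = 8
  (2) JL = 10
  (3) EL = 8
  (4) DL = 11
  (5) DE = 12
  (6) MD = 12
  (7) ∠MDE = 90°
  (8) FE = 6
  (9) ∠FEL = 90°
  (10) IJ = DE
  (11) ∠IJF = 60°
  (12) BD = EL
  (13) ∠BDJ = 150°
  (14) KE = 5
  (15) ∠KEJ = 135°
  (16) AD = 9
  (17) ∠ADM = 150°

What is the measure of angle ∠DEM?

Step 1: By the law of cosines on triangle EDM: EM² = 12² + 12² − 2·12·12·cos(90°) = 288, so EM = 12·√2.
Step 2: By the inverse law of cosines on triangle DEM: cos(∠DEM) = (12² + (12·√2)² − 12²) / (2·12·12·√2) = 288/407.29 = 0.7071, so ∠DEM = 45°.

Therefore, the measure of angle ∠DEM = 45°.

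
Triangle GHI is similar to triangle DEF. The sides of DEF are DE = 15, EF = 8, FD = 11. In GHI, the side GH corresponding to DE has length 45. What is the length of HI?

k = 45/15 = 3. HI = 3 * 8 = 24.

24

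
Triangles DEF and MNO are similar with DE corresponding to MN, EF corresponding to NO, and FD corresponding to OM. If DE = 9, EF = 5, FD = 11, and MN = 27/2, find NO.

Similar triangles have proportional sides. Setting up the proportion:
MN / DE = NO / EF
27/2 / 9 = NO / 5
NO = 5 * 27/2 / 9 = 15/2.

15/2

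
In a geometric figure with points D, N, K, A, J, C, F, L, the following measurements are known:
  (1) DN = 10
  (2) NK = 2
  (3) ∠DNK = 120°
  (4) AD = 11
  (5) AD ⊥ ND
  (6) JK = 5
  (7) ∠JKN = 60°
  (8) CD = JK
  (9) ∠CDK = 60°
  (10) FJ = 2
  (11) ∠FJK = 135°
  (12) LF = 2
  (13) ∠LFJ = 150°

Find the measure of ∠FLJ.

Step 1: By the law of cosines on triangle LFJ: LJ² = 2² + 2² − 2·2·2·cos(150°) = 14.93, so LJ ≈ 3.86.
Step 2: By the inverse law of cosines on triangle FLJ: cos(∠FLJ) = (2² + 3.86² − 2²) / (2·2·3.86) = 14.93/15.45 = 0.9659, so ∠FLJ = 15°.

Therefore, the measure of angle ∠FLJ = 15°.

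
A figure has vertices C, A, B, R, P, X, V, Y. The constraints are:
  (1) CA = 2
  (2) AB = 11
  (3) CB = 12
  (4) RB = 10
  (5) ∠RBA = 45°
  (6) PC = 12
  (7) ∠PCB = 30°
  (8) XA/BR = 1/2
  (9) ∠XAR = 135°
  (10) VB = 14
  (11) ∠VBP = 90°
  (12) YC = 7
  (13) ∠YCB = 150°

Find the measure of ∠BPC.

Step 1: By the law of cosines on triangle PCB: PB² = 12² + 12² − 2·12·12·cos(30°) = 38.58, so PB ≈ 6.21.
Step 2: By the inverse law of cosines on triangle BPC: cos(∠BPC) = (6.21² + 12² − 12²) / (2·6.21·12) = 38.58/149.08 = 0.2588, so ∠BPC = 75°.

Therefore, the measure of angle ∠BPC = 75°.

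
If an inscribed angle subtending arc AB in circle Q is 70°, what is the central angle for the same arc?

The inscribed angle theorem states that a central angle is always twice any inscribed angle that subtends the same arc.
Since the inscribed angle is 70°, the central angle = 2 × 70° = 140°.

140°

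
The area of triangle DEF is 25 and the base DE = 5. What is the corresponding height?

Rearranging the area formula Area = (1/2) * base * height:
height = 2 * Area / base = 2 * 25 / 5 = 10.

10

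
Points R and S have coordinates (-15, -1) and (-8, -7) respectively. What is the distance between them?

d = sqrt((-8 - -15)^2 + (-7 - -1)^2)
d = sqrt(7^2 + -6^2)
d = sqrt(49 + 36)
d = sqrt(85)

sqrt(85)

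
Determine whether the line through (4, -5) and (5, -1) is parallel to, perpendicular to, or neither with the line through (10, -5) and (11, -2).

Slope of line 1: m1 = (-1 - -5)/(5 - 4) = 4/1 = 4
Slope of line 2: m2 = (-2 - -5)/(11 - 10) = 3/1 = 3
For parallel lines we need equal slopes: 4 != 3.
For perpendicular lines we need m1*m2 = -1: (4)(3) = 12 != -1.
Since neither condition holds, the lines are neither parallel nor perpendicular.

Neither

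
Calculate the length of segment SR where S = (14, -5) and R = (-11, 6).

The horizontal distance is |-11 - 14| = 25 and the vertical distance is |6 - -5| = 11.
By the Pythagorean theorem, d = sqrt(25^2 + 11^2) = sqrt(746).

sqrt(746)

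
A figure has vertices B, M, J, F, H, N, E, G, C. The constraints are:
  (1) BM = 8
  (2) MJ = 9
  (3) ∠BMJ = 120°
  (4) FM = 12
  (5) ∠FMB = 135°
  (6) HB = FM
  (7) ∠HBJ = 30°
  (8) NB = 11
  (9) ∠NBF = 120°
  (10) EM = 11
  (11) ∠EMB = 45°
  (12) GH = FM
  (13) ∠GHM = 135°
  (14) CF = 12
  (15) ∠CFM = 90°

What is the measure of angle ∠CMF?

Step 1: By the law of cosines on triangle MFC: MC² = 12² + 12² − 2·12·12·cos(90°) = 288, so MC = 12·√2.
Step 2: By the inverse law of cosines on triangle CMF: cos(∠CMF) = ((12·√2)² + 12² − 12²) / (2·12·√2·12) = 288/407.29 = 0.7071, so ∠CMF = 45°.

Therefore, the measure of angle ∠CMF = 45°.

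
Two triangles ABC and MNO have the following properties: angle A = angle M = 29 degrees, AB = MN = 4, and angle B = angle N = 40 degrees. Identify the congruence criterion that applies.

The given information provides:
angle A = angle M = 29 degrees, AB = MN = 4, and angle B = angle N = 40 degrees
This matches the ASA congruence theorem.
Two pairs of corresponding angles and the included side are equal (Angle-Side-Angle).

ASA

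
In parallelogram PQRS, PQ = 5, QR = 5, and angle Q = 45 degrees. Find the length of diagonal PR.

Using the law of cosines:
d^2 = 5^2 + 5^2 - 2(5)(5)cos(45 degrees)
d^2 = 25 + 25 - 50*sqrt(2)/2
d^2 = 50 - 25*sqrt(2)
d = 5*sqrt(2 - sqrt(2))

5*sqrt(2 - sqrt(2))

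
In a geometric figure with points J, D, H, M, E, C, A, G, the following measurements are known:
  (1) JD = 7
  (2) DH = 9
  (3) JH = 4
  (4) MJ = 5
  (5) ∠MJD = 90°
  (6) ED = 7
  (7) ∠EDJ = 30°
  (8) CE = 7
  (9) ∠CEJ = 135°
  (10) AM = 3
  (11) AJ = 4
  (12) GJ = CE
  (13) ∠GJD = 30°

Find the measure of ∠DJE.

Step 1: By the law of cosines on triangle JDE: JE² = 7² + 7² − 2·7·7·cos(30°) = 13.13, so JE ≈ 3.62.
Step 2: By the inverse law of cosines on triangle DJE: cos(∠DJE) = (7² + 3.62² − 7²) / (2·7·3.62) = 13.13/50.73 = 0.2588, so ∠DJE = 75°.

Therefore, the measure of angle ∠DJE = 75°.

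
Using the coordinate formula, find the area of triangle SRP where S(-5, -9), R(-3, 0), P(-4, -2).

The Shoelace formula computes the area from vertex coordinates by summing cross products.
For vertices (-5,-9), (-3,0), (-4,-2):
Signed sum = -5*0 - -3*-9 + -3*-2 - -4*0 + -4*-9 - -5*-2
= -27 + 6 + 26 = 5
Area = (1/2)|5| = 5/2.

5/2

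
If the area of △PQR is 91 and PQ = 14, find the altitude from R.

Area = (1/2) * base * height
height = 2 * Area / base
height = 2 * 91 / 14
height = 182 / 14
height = 13

13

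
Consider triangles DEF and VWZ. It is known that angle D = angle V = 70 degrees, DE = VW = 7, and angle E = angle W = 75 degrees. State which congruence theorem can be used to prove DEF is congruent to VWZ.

Consider the given information: angle D = angle V = 70 degrees, DE = VW = 7, and angle E = angle W = 75 degrees
This is not SAS or HL: SAS requires two sides and the included angle between them. HL only applies to right triangles with matching hypotenuse and leg.
The correct criterion is ASA. Two pairs of corresponding angles and the included side are equal (Angle-Side-Angle).

ASA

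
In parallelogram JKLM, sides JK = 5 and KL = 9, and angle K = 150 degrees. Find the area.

Area = a * b * sin(theta)
Area = 5 * 9 * sin(150 degrees)
Area = 45 * 1/2
Area = 45/2

45/2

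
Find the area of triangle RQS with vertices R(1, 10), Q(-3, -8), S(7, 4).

Using the Shoelace formula for a triangle:
Area = (1/2)|x0(y1 - y2) + x1(y2 - y0) + x2(y0 - y1)|
Area = (1/2)|1(-8 - 4) + -3(4 - 10) + 7(10 - -8)|
Area = (1/2)|-12 + 18 + 126|
Area = (1/2)|132|
Area = (1/2)(132)
Area = 66

66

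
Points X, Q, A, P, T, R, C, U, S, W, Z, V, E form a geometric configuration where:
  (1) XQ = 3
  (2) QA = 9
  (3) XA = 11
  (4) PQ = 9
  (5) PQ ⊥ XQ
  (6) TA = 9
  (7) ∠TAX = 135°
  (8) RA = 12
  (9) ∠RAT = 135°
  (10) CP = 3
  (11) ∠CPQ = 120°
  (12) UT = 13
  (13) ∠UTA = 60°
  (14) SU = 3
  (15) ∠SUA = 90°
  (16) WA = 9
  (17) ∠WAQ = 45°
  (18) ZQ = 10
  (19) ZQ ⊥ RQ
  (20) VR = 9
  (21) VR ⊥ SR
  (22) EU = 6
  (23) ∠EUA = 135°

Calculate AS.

Step 1: By the law of cosines on triangle UTA: UA² = 13² + 9² − 2·13·9·cos(60°) = 133, so UA = √133.
Step 2: By the law of cosines on triangle AUS: AS² = √133² + 3² − 2·√133·3·cos(90°) = 142, so AS = √142.

Therefore, the length of AS = √142.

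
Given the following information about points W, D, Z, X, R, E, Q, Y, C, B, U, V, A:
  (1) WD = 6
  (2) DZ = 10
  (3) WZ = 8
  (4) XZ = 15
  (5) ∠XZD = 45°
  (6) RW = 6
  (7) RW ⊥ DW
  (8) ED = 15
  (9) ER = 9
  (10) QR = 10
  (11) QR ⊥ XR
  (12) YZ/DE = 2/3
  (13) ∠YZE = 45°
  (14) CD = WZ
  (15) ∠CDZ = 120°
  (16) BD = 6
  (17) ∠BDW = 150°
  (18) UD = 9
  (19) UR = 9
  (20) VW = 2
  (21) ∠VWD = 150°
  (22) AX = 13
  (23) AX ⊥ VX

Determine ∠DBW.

Step 1: By the law of cosines on triangle BDW: BW² = 6² + 6² − 2·6·6·cos(150°) = 134.35, so BW ≈ 11.59.
Step 2: By the inverse law of cosines on triangle DBW: cos(∠DBW) = (6² + 11.59² − 6²) / (2·6·11.59) = 134.35/139.09 = 0.9659, so ∠DBW = 15°.

Therefore, the measure of angle ∠DBW = 15°.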